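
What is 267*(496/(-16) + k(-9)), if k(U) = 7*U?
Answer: -25098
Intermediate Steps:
267*(496/(-16) + k(-9)) = 267*(496/(-16) + 7*(-9)) = 267*(496*(-1/16) - 63) = 267*(-31 - 63) = 267*(-94) = -25098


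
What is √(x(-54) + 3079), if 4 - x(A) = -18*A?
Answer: √2111 ≈ 45.946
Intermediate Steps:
x(A) = 4 + 18*A (x(A) = 4 - (-18)*A = 4 + 18*A)
√(x(-54) + 3079) = √((4 + 18*(-54)) + 3079) = √((4 - 972) + 3079) = √(-968 + 3079) = √2111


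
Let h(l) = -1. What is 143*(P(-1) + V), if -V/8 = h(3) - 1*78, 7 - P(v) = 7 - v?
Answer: 90233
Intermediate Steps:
P(v) = v (P(v) = 7 - (7 - v) = 7 + (-7 + v) = v)
V = 632 (V = -8*(-1 - 1*78) = -8*(-1 - 78) = -8*(-79) = 632)
143*(P(-1) + V) = 143*(-1 + 632) = 143*631 = 90233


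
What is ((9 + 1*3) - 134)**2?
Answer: 14884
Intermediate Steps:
((9 + 1*3) - 134)**2 = ((9 + 3) - 134)**2 = (12 - 134)**2 = (-122)**2 = 14884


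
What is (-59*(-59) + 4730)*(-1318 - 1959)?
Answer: -26907447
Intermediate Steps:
(-59*(-59) + 4730)*(-1318 - 1959) = (3481 + 4730)*(-3277) = 8211*(-3277) = -26907447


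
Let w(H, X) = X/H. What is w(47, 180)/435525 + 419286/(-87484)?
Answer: -286087746831/59692301590 ≈ -4.7927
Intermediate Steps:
w(47, 180)/435525 + 419286/(-87484) = (180/47)/435525 + 419286/(-87484) = (180*(1/47))*(1/435525) + 419286*(-1/87484) = (180/47)*(1/435525) - 209643/43742 = 12/1364645 - 209643/43742 = -286087746831/59692301590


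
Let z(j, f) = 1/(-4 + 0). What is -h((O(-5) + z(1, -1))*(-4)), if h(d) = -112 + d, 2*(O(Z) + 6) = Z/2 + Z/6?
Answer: 241/3 ≈ 80.333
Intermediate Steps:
z(j, f) = -1/4 (z(j, f) = 1/(-4) = -1/4)
O(Z) = -6 + Z/3 (O(Z) = -6 + (Z/2 + Z/6)/2 = -6 + (2*Z/3)/2 = -6 + Z/3)
-h((O(-5) + z(1, -1))*(-4)) = -(-112 + ((-6 + (1/3)*(-5)) - 1/4)*(-4)) = -(-112 + ((-6 - 5/3) - 1/4)*(-4)) = -(-112 + (-23/3 - 1/4)*(-4)) = -(-112 - 95/12*(-4)) = -(-112 + 95/3) = -1*(-241/3) = 241/3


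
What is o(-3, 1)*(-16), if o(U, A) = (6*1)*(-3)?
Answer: 288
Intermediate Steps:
o(U, A) = -18 (o(U, A) = 6*(-3) = -18)
o(-3, 1)*(-16) = -18*(-16) = 288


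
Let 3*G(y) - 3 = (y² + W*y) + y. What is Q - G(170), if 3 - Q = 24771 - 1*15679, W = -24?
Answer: -17420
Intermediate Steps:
G(y) = 1 - 23*y/3 + y²/3 (G(y) = 1 + ((y² - 24*y) + y)/3 = 1 + (y² - 23*y)/3 = 1 + (-23*y/3 + y²/3) = 1 - 23*y/3 + y²/3)
Q = -9089 (Q = 3 - (24771 - 1*15679) = 3 - (24771 - 15679) = 3 - 1*9092 = 3 - 9092 = -9089)
Q - G(170) = -9089 - (1 - 23/3*170 + (⅓)*170²) = -9089 - (1 - 3910/3 + (⅓)*28900) = -9089 - (1 - 3910/3 + 28900/3) = -9089 - 1*8331 = -9089 - 8331 = -17420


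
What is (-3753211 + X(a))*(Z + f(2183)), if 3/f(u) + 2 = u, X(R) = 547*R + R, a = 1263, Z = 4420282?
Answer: -9836940869331305/727 ≈ -1.3531e+13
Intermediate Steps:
X(R) = 548*R
f(u) = 3/(-2 + u)
(-3753211 + X(a))*(Z + f(2183)) = (-3753211 + 548*1263)*(4420282 + 3/(-2 + 2183)) = (-3753211 + 692124)*(4420282 + 3/2181) = -3061087*(4420282 + 3*(1/2181)) = -3061087*(4420282 + 1/727) = -3061087*3213545015/727 = -9836940869331305/727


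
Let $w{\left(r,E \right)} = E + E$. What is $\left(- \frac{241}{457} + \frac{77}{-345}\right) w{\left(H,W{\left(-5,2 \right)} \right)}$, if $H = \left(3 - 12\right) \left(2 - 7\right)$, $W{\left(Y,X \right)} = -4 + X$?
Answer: $\frac{473336}{157665} \approx 3.0022$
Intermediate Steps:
$H = 45$ ($H = \left(-9\right) \left(-5\right) = 45$)
$w{\left(r,E \right)} = 2 E$
$\left(- \frac{241}{457} + \frac{77}{-345}\right) w{\left(H,W{\left(-5,2 \right)} \right)} = \left(- \frac{241}{457} + \frac{77}{-345}\right) 2 \left(-4 + 2\right) = \left(\left(-241\right) \frac{1}{457} + 77 \left(- \frac{1}{345}\right)\right) 2 \left(-2\right) = \left(- \frac{241}{457} - \frac{77}{345}\right) \left(-4\right) = \left(- \frac{118334}{157665}\right) \left(-4\right) = \frac{473336}{157665}$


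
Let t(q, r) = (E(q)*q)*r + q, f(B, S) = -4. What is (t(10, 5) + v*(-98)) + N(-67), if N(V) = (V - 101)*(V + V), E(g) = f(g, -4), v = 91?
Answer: 13404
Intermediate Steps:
E(g) = -4
t(q, r) = q - 4*q*r (t(q, r) = (-4*q)*r + q = -4*q*r + q = q - 4*q*r)
N(V) = 2*V*(-101 + V) (N(V) = (-101 + V)*(2*V) = 2*V*(-101 + V))
(t(10, 5) + v*(-98)) + N(-67) = (10*(1 - 4*5) + 91*(-98)) + 2*(-67)*(-101 - 67) = (10*(1 - 20) - 8918) + 2*(-67)*(-168) = (10*(-19) - 8918) + 22512 = (-190 - 8918) + 22512 = -9108 + 22512 = 13404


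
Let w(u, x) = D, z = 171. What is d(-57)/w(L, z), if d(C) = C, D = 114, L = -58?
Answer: -½ ≈ -0.50000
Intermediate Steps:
w(u, x) = 114
d(-57)/w(L, z) = -57/114 = -57*1/114 = -½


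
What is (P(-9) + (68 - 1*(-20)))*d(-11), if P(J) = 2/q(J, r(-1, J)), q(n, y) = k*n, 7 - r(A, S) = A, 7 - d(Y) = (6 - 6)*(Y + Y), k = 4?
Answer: 11081/18 ≈ 615.61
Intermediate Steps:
d(Y) = 7 (d(Y) = 7 - (6 - 6)*(Y + Y) = 7 - 0*2*Y = 7 - 1*0 = 7 + 0 = 7)
r(A, S) = 7 - A
q(n, y) = 4*n
P(J) = 1/(2*J) (P(J) = 2/((4*J)) = 2*(1/(4*J)) = 1/(2*J))
(P(-9) + (68 - 1*(-20)))*d(-11) = ((½)/(-9) + (68 - 1*(-20)))*7 = ((½)*(-⅑) + (68 + 20))*7 = (-1/18 + 88)*7 = (1583/18)*7 = 11081/18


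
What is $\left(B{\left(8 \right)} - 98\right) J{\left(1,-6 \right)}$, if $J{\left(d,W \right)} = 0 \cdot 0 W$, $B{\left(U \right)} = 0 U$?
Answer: $0$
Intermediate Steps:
$B{\left(U \right)} = 0$
$J{\left(d,W \right)} = 0$ ($J{\left(d,W \right)} = 0 W = 0$)
$\left(B{\left(8 \right)} - 98\right) J{\left(1,-6 \right)} = \left(0 - 98\right) 0 = \left(-98\right) 0 = 0$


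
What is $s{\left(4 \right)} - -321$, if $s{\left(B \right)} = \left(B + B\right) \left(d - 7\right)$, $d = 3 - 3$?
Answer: $265$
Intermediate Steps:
$d = 0$ ($d = 3 - 3 = 0$)
$s{\left(B \right)} = - 14 B$ ($s{\left(B \right)} = \left(B + B\right) \left(0 - 7\right) = 2 B \left(-7\right) = - 14 B$)
$s{\left(4 \right)} - -321 = \left(-14\right) 4 - -321 = -56 + 321 = 265$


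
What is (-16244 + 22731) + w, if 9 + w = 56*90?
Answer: 11518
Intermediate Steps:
w = 5031 (w = -9 + 56*90 = -9 + 5040 = 5031)
(-16244 + 22731) + w = (-16244 + 22731) + 5031 = 6487 + 5031 = 11518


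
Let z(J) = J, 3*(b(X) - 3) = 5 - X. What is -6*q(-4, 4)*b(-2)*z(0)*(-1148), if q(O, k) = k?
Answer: 0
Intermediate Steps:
b(X) = 14/3 - X/3 (b(X) = 3 + (5 - X)/3 = 3 + (5/3 - X/3) = 14/3 - X/3)
-6*q(-4, 4)*b(-2)*z(0)*(-1148) = -24*(14/3 - 1/3*(-2))*0*(-1148) = -24*(14/3 + 2/3)*0*(-1148) = -24*(16/3)*0*(-1148) = -24*0*(-1148) = -6*0*(-1148) = 0*(-1148) = 0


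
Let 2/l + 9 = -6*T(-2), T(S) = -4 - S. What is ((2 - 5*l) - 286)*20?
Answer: -17240/3 ≈ -5746.7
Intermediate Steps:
l = 2/3 (l = 2/(-9 - 6*(-4 - 1*(-2))) = 2/(-9 - 6*(-4 + 2)) = 2/(-9 - 6*(-2)) = 2/(-9 + 12) = 2/3 ≈ 0.66667)
((2 - 5*l) - 286)*20 = ((2 - 5*2/3) - 286)*20 = ((2 - 10/3) - 286)*20 = (-4/3 - 286)*20 = -862/3*20 = -17240/3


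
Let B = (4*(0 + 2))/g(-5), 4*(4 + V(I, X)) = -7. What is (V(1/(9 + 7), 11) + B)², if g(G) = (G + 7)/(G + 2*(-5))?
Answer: 69169/16 ≈ 4323.1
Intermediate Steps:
V(I, X) = -23/4 (V(I, X) = -4 + (¼)*(-7) = -4 - 7/4 = -23/4)
g(G) = (7 + G)/(-10 + G) (g(G) = (7 + G)/(G - 10) = (7 + G)/(-10 + G))
B = -60 (B = (4*(0 + 2))/(((7 - 5)/(-10 - 5))) = (4*2)/((2/(-15))) = 8/((-1/15*2)) = 8/(-2/15) = 8*(-15/2) = -60)
(V(1/(9 + 7), 11) + B)² = (-23/4 - 60)² = (-263/4)² = 69169/16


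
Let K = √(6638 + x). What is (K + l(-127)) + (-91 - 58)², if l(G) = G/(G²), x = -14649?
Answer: 2819526/127 + I*√8011 ≈ 22201.0 + 89.504*I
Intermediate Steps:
K = I*√8011 (K = √(6638 - 14649) = √(-8011) = I*√8011 ≈ 89.504*I)
l(G) = 1/G (l(G) = G/G² = 1/G)
(K + l(-127)) + (-91 - 58)² = (I*√8011 + 1/(-127)) + (-91 - 58)² = (I*√8011 - 1/127) + (-149)² = (-1/127 + I*√8011) + 22201 = 2819526/127 + I*√8011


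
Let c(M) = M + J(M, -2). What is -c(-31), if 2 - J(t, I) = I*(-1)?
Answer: 31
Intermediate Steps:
J(t, I) = 2 + I (J(t, I) = 2 - I*(-1) = 2 - (-1)*I = 2 + I)
c(M) = M (c(M) = M + (2 - 2) = M + 0 = M)
-c(-31) = -1*(-31) = 31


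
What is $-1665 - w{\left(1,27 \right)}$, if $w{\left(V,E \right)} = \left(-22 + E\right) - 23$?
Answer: $-1647$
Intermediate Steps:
$w{\left(V,E \right)} = -45 + E$
$-1665 - w{\left(1,27 \right)} = -1665 - \left(-45 + 27\right) = -1665 - -18 = -1665 + 18 = -1647$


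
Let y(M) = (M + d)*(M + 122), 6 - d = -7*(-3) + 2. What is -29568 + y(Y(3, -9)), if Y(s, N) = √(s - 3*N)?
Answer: -31612 + 105*√30 ≈ -31037.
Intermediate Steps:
d = -17 (d = 6 - (-7*(-3) + 2) = 6 - (21 + 2) = 6 - 1*23 = 6 - 23 = -17)
y(M) = (-17 + M)*(122 + M) (y(M) = (M - 17)*(M + 122) = (-17 + M)*(122 + M))
-29568 + y(Y(3, -9)) = -29568 + (-2074 + (√(3 - 3*(-9)))² + 105*√(3 - 3*(-9))) = -29568 + (-2074 + (√(3 + 27))² + 105*√(3 + 27)) = -29568 + (-2074 + (√30)² + 105*√30) = -29568 + (-2074 + 30 + 105*√30) = -29568 + (-2044 + 105*√30) = -31612 + 105*√30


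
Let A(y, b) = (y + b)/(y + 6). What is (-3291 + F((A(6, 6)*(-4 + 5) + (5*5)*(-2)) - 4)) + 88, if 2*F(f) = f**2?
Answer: -3597/2 ≈ -1798.5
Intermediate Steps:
A(y, b) = (b + y)/(6 + y)
F(f) = f**2/2
(-3291 + F((A(6, 6)*(-4 + 5) + (5*5)*(-2)) - 4)) + 88 = (-3291 + ((((6 + 6)/(6 + 6))*(-4 + 5) + (5*5)*(-2)) - 4)**2/2) + 88 = (-3291 + (((12/12)*1 + 25*(-2)) - 4)**2/2) + 88 = (-3291 + ((((1/12)*12)*1 - 50) - 4)**2/2) + 88 = (-3291 + ((1*1 - 50) - 4)**2/2) + 88 = (-3291 + ((1 - 50) - 4)**2/2) + 88 = (-3291 + (-49 - 4)**2/2) + 88 = (-3291 + (1/2)*(-53)**2) + 88 = (-3291 + (1/2)*2809) + 88 = (-3291 + 2809/2) + 88 = -3773/2 + 88 = -3597/2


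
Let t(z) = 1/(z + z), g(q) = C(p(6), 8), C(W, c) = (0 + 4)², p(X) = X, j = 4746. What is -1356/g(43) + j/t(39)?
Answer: 1480413/4 ≈ 3.7010e+5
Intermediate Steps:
C(W, c) = 16 (C(W, c) = 4² = 16)
g(q) = 16
t(z) = 1/(2*z)
-1356/g(43) + j/t(39) = -1356/16 + 4746/(((½)/39)) = -1356*1/16 + 4746/(((½)*(1/39))) = -339/4 + 4746/(1/78) = -339/4 + 4746*78 = -339/4 + 370188 = 1480413/4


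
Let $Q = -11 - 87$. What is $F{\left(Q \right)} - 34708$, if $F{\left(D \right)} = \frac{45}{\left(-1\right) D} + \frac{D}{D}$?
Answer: $- \frac{3401241}{98} \approx -34707.0$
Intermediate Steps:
$Q = -98$ ($Q = -11 - 87 = -98$)
$F{\left(D \right)} = 1 - \frac{45}{D}$ ($F{\left(D \right)} = 45 \left(- \frac{1}{D}\right) + 1 = - \frac{45}{D} + 1 = 1 - \frac{45}{D}$)
$F{\left(Q \right)} - 34708 = \frac{-45 - 98}{-98} - 34708 = \left(- \frac{1}{98}\right) \left(-143\right) - 34708 = \frac{143}{98} - 34708 = - \frac{3401241}{98}$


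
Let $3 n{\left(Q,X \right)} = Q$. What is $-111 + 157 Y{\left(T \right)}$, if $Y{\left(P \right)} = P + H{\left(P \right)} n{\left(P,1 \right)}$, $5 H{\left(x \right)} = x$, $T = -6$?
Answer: $- \frac{3381}{5} \approx -676.2$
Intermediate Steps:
$n{\left(Q,X \right)} = \frac{Q}{3}$
$H{\left(x \right)} = \frac{x}{5}$
$Y{\left(P \right)} = P + \frac{P^{2}}{15}$ ($Y{\left(P \right)} = P + \frac{P}{5} \frac{P}{3} = P + \frac{P^{2}}{15}$)
$-111 + 157 Y{\left(T \right)} = -111 + 157 \cdot \frac{1}{15} \left(-6\right) \left(15 - 6\right) = -111 + 157 \cdot \frac{1}{15} \left(-6\right) 9 = -111 + 157 \left(- \frac{18}{5}\right) = -111 - \frac{2826}{5} = - \frac{3381}{5}$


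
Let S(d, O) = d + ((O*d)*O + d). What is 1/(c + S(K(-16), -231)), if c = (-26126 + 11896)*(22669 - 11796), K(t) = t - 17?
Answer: -1/156483769 ≈ -6.3904e-9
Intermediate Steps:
K(t) = -17 + t
S(d, O) = 2*d + d*O² (S(d, O) = d + (d*O² + d) = d + (d + d*O²) = 2*d + d*O²)
c = -154722790 (c = -14230*10873 = -154722790)
1/(c + S(K(-16), -231)) = 1/(-154722790 + (-17 - 16)*(2 + (-231)²)) = 1/(-154722790 - 33*(2 + 53361)) = 1/(-154722790 - 33*53363) = 1/(-154722790 - 1760979) = 1/(-156483769) = -1/156483769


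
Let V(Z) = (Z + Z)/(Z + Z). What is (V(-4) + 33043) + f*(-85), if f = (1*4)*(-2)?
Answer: 33724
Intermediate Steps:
f = -8 (f = 4*(-2) = -8)
V(Z) = 1 (V(Z) = (2*Z)/((2*Z)) = (2*Z)*(1/(2*Z)) = 1)
(V(-4) + 33043) + f*(-85) = (1 + 33043) - 8*(-85) = 33044 + 680 = 33724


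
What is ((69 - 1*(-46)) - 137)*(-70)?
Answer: 1540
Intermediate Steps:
((69 - 1*(-46)) - 137)*(-70) = ((69 + 46) - 137)*(-70) = (115 - 137)*(-70) = -22*(-70) = 1540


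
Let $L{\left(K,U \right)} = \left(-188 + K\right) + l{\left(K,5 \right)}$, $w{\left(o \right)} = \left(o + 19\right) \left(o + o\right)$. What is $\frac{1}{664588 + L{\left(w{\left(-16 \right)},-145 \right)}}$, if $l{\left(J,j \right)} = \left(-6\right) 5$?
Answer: $\frac{1}{664274} \approx 1.5054 \cdot 10^{-6}$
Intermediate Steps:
$l{\left(J,j \right)} = -30$
$w{\left(o \right)} = 2 o \left(19 + o\right)$ ($w{\left(o \right)} = \left(19 + o\right) 2 o = 2 o \left(19 + o\right)$)
$L{\left(K,U \right)} = -218 + K$ ($L{\left(K,U \right)} = \left(-188 + K\right) - 30 = -218 + K$)
$\frac{1}{664588 + L{\left(w{\left(-16 \right)},-145 \right)}} = \frac{1}{664588 - \left(218 + 32 \left(19 - 16\right)\right)} = \frac{1}{664588 - \left(218 + 32 \cdot 3\right)} = \frac{1}{664588 - 314} = \frac{1}{664274}$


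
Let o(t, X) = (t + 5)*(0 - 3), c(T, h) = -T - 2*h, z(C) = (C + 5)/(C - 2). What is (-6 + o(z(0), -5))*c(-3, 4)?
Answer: 135/2 ≈ 67.500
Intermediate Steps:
z(C) = (5 + C)/(-2 + C)
o(t, X) = -15 - 3*t (o(t, X) = (5 + t)*(-3) = -15 - 3*t)
(-6 + o(z(0), -5))*c(-3, 4) = (-6 + (-15 - 3*(5 + 0)/(-2 + 0)))*(-1*(-3) - 2*4) = (-6 + (-15 - 3*5/(-2)))*(3 - 8) = (-6 + (-15 - (-3)*5/2))*(-5) = (-6 + (-15 - 3*(-5/2)))*(-5) = (-6 + (-15 + 15/2))*(-5) = (-6 - 15/2)*(-5) = -27/2*(-5) = 135/2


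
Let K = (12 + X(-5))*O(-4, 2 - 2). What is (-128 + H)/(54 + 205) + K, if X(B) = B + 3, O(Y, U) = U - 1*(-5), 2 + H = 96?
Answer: 12916/259 ≈ 49.869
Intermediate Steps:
H = 94 (H = -2 + 96 = 94)
O(Y, U) = 5 + U (O(Y, U) = U + 5 = 5 + U)
X(B) = 3 + B
K = 50 (K = (12 + (3 - 5))*(5 + (2 - 2)) = (12 - 2)*(5 + 0) = 10*5 = 50)
(-128 + H)/(54 + 205) + K = (-128 + 94)/(54 + 205) + 50 = -34/259 + 50 = 12916/259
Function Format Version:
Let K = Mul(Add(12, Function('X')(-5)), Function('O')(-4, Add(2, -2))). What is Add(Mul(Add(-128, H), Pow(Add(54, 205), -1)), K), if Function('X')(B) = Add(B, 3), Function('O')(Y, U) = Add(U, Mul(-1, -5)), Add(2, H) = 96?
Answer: Rational(12916, 259) ≈ 49.869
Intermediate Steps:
H = 94 (H = Add(-2, 96) = 94)
Function('O')(Y, U) = Add(5, U) (Function('O')(Y, U) = Add(U, 5) = Add(5, U))
Function('X')(B) = Add(3, B)
K = 50 (K = Mul(Add(12, Add(3, -5)), Add(5, Add(2, -2))) = Mul(Add(12, -2), Add(5, 0)) = Mul(10, 5) = 50)
Add(Mul(Add(-128, H), Pow(Add(54, 205), -1)), K) = Add(Mul(Add(-128, 94), Pow(Add(54, 205), -1)), 50) = Add(Mul(-34, Pow(259, -1)), 50) = Add(Mul(-34, Rational(1, 259)), 50) = Add(Rational(-34, 259), 50) = Rational(12916, 259)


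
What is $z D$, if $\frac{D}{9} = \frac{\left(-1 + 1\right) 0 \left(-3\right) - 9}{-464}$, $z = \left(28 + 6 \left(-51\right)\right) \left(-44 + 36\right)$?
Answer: $\frac{11259}{29} \approx 388.24$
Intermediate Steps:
$z = 2224$ ($z = \left(28 - 306\right) \left(-8\right) = \left(-278\right) \left(-8\right) = 2224$)
$D = \frac{81}{464}$ ($D = 9 \frac{\left(-1 + 1\right) 0 \left(-3\right) - 9}{-464} = 9 \left(0 \cdot 0 \left(-3\right) - 9\right) \left(- \frac{1}{464}\right) = 9 \left(0 \left(-3\right) - 9\right) \left(- \frac{1}{464}\right) = 9 \left(0 - 9\right) \left(- \frac{1}{464}\right) = 9 \left(\left(-9\right) \left(- \frac{1}{464}\right)\right) = 9 \cdot \frac{9}{464} = \frac{81}{464} \approx 0.17457$)
$z D = 2224 \cdot \frac{81}{464} = \frac{11259}{29}$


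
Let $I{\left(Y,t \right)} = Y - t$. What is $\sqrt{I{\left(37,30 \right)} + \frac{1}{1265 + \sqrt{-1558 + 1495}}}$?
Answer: $\sqrt{7 + \frac{1}{1265 + 3 i \sqrt{7}}} \approx 2.6459 - 1.0 \cdot 10^{-6} i$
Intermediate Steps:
$\sqrt{I{\left(37,30 \right)} + \frac{1}{1265 + \sqrt{-1558 + 1495}}} = \sqrt{\left(37 - 30\right) + \frac{1}{1265 + \sqrt{-1558 + 1495}}} = \sqrt{\left(37 - 30\right) + \frac{1}{1265 + \sqrt{-63}}} = \sqrt{7 + \frac{1}{1265 + 3 i \sqrt{7}}}$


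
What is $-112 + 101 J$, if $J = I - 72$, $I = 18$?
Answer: $-5566$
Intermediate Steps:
$J = -54$ ($J = 18 - 72 = -54$)
$-112 + 101 J = -112 + 101 \left(-54\right) = -112 - 5454 = -5566$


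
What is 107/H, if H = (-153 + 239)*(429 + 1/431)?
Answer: 46117/15901400 ≈ 0.0029002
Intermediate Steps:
H = 15901400/431 (H = 86*(429 + 1/431) = 86*(184900/431) = 15901400/431 ≈ 36894.)
107/H = 107/(15901400/431) = 107*(431/15901400) = 46117/15901400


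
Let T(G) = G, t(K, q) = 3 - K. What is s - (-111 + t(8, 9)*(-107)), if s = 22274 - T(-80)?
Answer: 21930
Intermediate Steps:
s = 22354 (s = 22274 - 1*(-80) = 22274 + 80 = 22354)
s - (-111 + t(8, 9)*(-107)) = 22354 - (-111 + (3 - 1*8)*(-107)) = 22354 - (-111 + (3 - 8)*(-107)) = 22354 - (-111 - 5*(-107)) = 22354 - (-111 + 535) = 22354 - 1*424 = 22354 - 424 = 21930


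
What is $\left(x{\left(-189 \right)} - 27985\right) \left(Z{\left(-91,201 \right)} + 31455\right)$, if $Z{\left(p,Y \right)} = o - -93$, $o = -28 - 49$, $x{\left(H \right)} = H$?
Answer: $-886663954$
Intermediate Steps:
$o = -77$
$Z{\left(p,Y \right)} = 16$ ($Z{\left(p,Y \right)} = -77 - -93 = -77 + 93 = 16$)
$\left(x{\left(-189 \right)} - 27985\right) \left(Z{\left(-91,201 \right)} + 31455\right) = \left(-189 - 27985\right) \left(16 + 31455\right) = \left(-28174\right) 31471 = -886663954$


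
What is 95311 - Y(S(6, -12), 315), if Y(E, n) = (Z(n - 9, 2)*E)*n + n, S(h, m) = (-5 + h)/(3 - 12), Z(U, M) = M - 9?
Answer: 94751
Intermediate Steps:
Z(U, M) = -9 + M
S(h, m) = 5/9 - h/9 (S(h, m) = (-5 + h)/(-9) = (-5 + h)*(-1/9) = 5/9 - h/9)
Y(E, n) = n - 7*E*n (Y(E, n) = ((-9 + 2)*E)*n + n = (-7*E)*n + n = -7*E*n + n = n - 7*E*n)
95311 - Y(S(6, -12), 315) = 95311 - 315*(1 - 7*(5/9 - 1/9*6)) = 95311 - 315*(1 - 7*(5/9 - 2/3)) = 95311 - 315*(1 - 7*(-1/9)) = 95311 - 315*(1 + 7/9) = 95311 - 315*16/9 = 95311 - 1*560 = 95311 - 560 = 94751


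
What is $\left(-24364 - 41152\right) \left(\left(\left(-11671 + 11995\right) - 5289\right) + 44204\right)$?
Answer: $-2570782324$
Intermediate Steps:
$\left(-24364 - 41152\right) \left(\left(\left(-11671 + 11995\right) - 5289\right) + 44204\right) = - 65516 \left(\left(324 - 5289\right) + 44204\right) = - 65516 \left(-4965 + 44204\right) = \left(-65516\right) 39239 = -2570782324$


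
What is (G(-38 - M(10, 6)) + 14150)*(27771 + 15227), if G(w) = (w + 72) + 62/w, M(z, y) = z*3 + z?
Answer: 23717051830/39 ≈ 6.0813e+8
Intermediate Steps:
M(z, y) = 4*z (M(z, y) = 3*z + z = 4*z)
G(w) = 72 + w + 62/w (G(w) = (72 + w) + 62/w = 72 + w + 62/w)
(G(-38 - M(10, 6)) + 14150)*(27771 + 15227) = ((72 + (-38 - 4*10) + 62/(-38 - 4*10)) + 14150)*(27771 + 15227) = ((72 + (-38 - 1*40) + 62/(-38 - 1*40)) + 14150)*42998 = ((72 + (-38 - 40) + 62/(-38 - 40)) + 14150)*42998 = ((72 - 78 + 62/(-78)) + 14150)*42998 = ((72 - 78 + 62*(-1/78)) + 14150)*42998 = ((72 - 78 - 31/39) + 14150)*42998 = (-265/39 + 14150)*42998 = (551585/39)*42998 = 23717051830/39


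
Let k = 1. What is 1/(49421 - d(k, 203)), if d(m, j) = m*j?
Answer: 1/49218 ≈ 2.0318e-5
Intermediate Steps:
d(m, j) = j*m
1/(49421 - d(k, 203)) = 1/(49421 - 203) = 1/49218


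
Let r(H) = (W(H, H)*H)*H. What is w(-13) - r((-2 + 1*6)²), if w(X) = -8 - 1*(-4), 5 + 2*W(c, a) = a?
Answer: -1412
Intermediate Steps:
W(c, a) = -5/2 + a/2
w(X) = -4 (w(X) = -8 + 4 = -4)
r(H) = H²*(-5/2 + H/2) (r(H) = ((-5/2 + H/2)*H)*H = (H*(-5/2 + H/2))*H = H²*(-5/2 + H/2))
w(-13) - r((-2 + 1*6)²) = -4 - ((-2 + 1*6)²)²*(-5 + (-2 + 1*6)²)/2 = -4 - ((-2 + 6)²)²*(-5 + (-2 + 6)²)/2 = -4 - (4²)²*(-5 + 4²)/2 = -4 - 16²*(-5 + 16)/2 = -4 - 256*11/2 = -4 - 1*1408 = -4 - 1408 = -1412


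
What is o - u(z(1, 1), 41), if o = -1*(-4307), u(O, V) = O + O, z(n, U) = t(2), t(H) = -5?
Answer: 4317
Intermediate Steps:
z(n, U) = -5
u(O, V) = 2*O
o = 4307
o - u(z(1, 1), 41) = 4307 - 2*(-5) = 4307 - 1*(-10) = 4307 + 10 = 4317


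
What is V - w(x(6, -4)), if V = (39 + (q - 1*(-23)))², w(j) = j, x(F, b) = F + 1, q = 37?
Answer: 9794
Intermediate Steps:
x(F, b) = 1 + F
V = 9801 (V = (39 + (37 - 1*(-23)))² = (39 + (37 + 23))² = (39 + 60)² = 99² = 9801)
V - w(x(6, -4)) = 9801 - (1 + 6) = 9801 - 1*7 = 9801 - 7 = 9794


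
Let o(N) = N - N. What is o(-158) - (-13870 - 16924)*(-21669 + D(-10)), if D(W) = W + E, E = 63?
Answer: -665643104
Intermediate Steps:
D(W) = 63 + W (D(W) = W + 63 = 63 + W)
o(N) = 0
o(-158) - (-13870 - 16924)*(-21669 + D(-10)) = 0 - (-13870 - 16924)*(-21669 + (63 - 10)) = 0 - (-30794)*(-21669 + 53) = 0 - (-30794)*(-21616) = 0 - 1*665643104 = 0 - 665643104 = -665643104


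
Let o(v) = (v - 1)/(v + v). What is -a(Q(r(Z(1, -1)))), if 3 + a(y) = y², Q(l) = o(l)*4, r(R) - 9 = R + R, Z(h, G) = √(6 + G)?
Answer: 267/3721 - 832*√5/3721 ≈ -0.42822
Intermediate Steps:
o(v) = (-1 + v)/(2*v) (o(v) = (-1 + v)/((2*v)) = (-1 + v)*(1/(2*v)) = (-1 + v)/(2*v))
r(R) = 9 + 2*R (r(R) = 9 + (R + R) = 9 + 2*R)
Q(l) = 2*(-1 + l)/l (Q(l) = ((-1 + l)/(2*l))*4 = 2*(-1 + l)/l)
a(y) = -3 + y²
-a(Q(r(Z(1, -1)))) = -(-3 + (2 - 2/(9 + 2*√(6 - 1)))²) = -(-3 + (2 - 2/(9 + 2*√5))²) = 3 - (2 - 2/(9 + 2*√5))²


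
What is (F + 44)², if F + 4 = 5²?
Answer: 4225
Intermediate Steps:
F = 21 (F = -4 + 5² = -4 + 25 = 21)
(F + 44)² = (21 + 44)² = 65² = 4225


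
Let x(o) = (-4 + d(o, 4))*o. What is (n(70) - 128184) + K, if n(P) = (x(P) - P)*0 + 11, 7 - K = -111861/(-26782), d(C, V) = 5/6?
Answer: -3432653673/26782 ≈ -1.2817e+5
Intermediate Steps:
d(C, V) = ⅚ (d(C, V) = 5*(⅙) = ⅚)
x(o) = -19*o/6 (x(o) = (-4 + ⅚)*o = -19*o/6)
K = 75613/26782 (K = 7 - (-111861)/(-26782) = 7 - (-111861)*(-1)/26782 = 7 - 1*111861/26782 = 7 - 111861/26782 = 75613/26782 ≈ 2.8233)
n(P) = 11 (n(P) = (-19*P/6 - P)*0 + 11 = -25*P/6*0 + 11 = 0 + 11 = 11)
(n(70) - 128184) + K = (11 - 128184) + 75613/26782 = -128173 + 75613/26782 = -3432653673/26782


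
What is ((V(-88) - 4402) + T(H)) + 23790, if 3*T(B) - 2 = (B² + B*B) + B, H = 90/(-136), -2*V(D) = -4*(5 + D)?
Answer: 133328911/6936 ≈ 19223.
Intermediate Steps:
V(D) = 10 + 2*D (V(D) = -(-2)*(5 + D) = -(-20 - 4*D)/2 = 10 + 2*D)
H = -45/68 (H = 90*(-1/136) = -45/68 ≈ -0.66177)
T(B) = ⅔ + B/3 + 2*B²/3 (T(B) = ⅔ + ((B² + B*B) + B)/3 = ⅔ + ((B² + B²) + B)/3 = ⅔ + (2*B² + B)/3 = ⅔ + (B + 2*B²)/3 = ⅔ + (B/3 + 2*B²/3) = ⅔ + B/3 + 2*B²/3)
((V(-88) - 4402) + T(H)) + 23790 = (((10 + 2*(-88)) - 4402) + (⅔ + (⅓)*(-45/68) + 2*(-45/68)²/3)) + 23790 = (((10 - 176) - 4402) + (⅔ - 15/68 + (⅔)*(2025/4624))) + 23790 = ((-166 - 4402) + (⅔ - 15/68 + 675/2312)) + 23790 = (-4568 + 5119/6936) + 23790 = -31678529/6936 + 23790 = 133328911/6936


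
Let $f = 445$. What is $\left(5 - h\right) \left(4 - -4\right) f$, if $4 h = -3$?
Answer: $20470$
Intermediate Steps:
$h = - \frac{3}{4}$ ($h = \frac{1}{4} \left(-3\right) = - \frac{3}{4} \approx -0.75$)
$\left(5 - h\right) \left(4 - -4\right) f = \left(5 - - \frac{3}{4}\right) \left(4 - -4\right) 445 = \left(5 + \frac{3}{4}\right) \left(4 + 4\right) 445 = \frac{23}{4} \cdot 8 \cdot 445 = 46 \cdot 445 = 20470$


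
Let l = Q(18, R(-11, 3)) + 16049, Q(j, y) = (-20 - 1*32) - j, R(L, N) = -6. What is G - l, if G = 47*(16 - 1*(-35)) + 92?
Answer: -13490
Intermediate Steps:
Q(j, y) = -52 - j (Q(j, y) = (-20 - 32) - j = -52 - j)
l = 15979 (l = (-52 - 1*18) + 16049 = (-52 - 18) + 16049 = -70 + 16049 = 15979)
G = 2489 (G = 47*(16 + 35) + 92 = 47*51 + 92 = 2397 + 92 = 2489)
G - l = 2489 - 1*15979 = 2489 - 15979 = -13490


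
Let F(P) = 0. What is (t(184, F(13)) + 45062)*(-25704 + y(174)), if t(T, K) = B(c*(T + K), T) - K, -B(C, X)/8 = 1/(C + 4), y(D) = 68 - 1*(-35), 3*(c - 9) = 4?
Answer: -1648540348792/1429 ≈ -1.1536e+9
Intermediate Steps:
c = 31/3 (c = 9 + (1/3)*4 = 9 + 4/3 = 31/3 ≈ 10.333)
y(D) = 103 (y(D) = 68 + 35 = 103)
B(C, X) = -8/(4 + C) (B(C, X) = -8/(C + 4) = -8/(4 + C))
t(T, K) = -K - 8/(4 + 31*K/3 + 31*T/3) (t(T, K) = -8/(4 + 31*(T + K)/3) - K = -8/(4 + 31*(K + T)/3) - K = -8/(4 + (31*K/3 + 31*T/3)) - K = -8/(4 + 31*K/3 + 31*T/3) - K = -K - 8/(4 + 31*K/3 + 31*T/3))
(t(184, F(13)) + 45062)*(-25704 + y(174)) = ((-24 - 1*0*(12 + 31*0 + 31*184))/(12 + 31*0 + 31*184) + 45062)*(-25704 + 103) = ((-24 - 1*0*(12 + 0 + 5704))/(12 + 0 + 5704) + 45062)*(-25601) = ((-24 - 1*0*5716)/5716 + 45062)*(-25601) = ((-24 + 0)/5716 + 45062)*(-25601) = ((1/5716)*(-24) + 45062)*(-25601) = (-6/1429 + 45062)*(-25601) = (64393592/1429)*(-25601) = -1648540348792/1429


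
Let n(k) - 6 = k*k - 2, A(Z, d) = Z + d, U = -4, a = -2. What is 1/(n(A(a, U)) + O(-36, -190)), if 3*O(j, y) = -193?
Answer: -3/73 ≈ -0.041096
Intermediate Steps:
O(j, y) = -193/3 (O(j, y) = (⅓)*(-193) = -193/3)
n(k) = 4 + k² (n(k) = 6 + (k*k - 2) = 6 + (k² - 2) = 6 + (-2 + k²) = 4 + k²)
1/(n(A(a, U)) + O(-36, -190)) = 1/((4 + (-2 - 4)²) - 193/3) = 1/((4 + (-6)²) - 193/3) = 1/((4 + 36) - 193/3) = 1/(40 - 193/3) = 1/(-73/3) = -3/73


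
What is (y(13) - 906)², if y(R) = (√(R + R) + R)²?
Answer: 523097 - 36972*√26 ≈ 3.3458e+5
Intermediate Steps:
y(R) = (R + √2*√R)² (y(R) = (√(2*R) + R)² = (√2*√R + R)² = (R + √2*√R)²)
(y(13) - 906)² = ((13 + √2*√13)² - 906)² = ((13 + √26)² - 906)² = (-906 + (13 + √26)²)²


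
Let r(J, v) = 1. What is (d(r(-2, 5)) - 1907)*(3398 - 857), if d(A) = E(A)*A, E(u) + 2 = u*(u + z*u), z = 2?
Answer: -4843146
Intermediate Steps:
E(u) = -2 + 3*u**2 (E(u) = -2 + u*(u + 2*u) = -2 + u*(3*u) = -2 + 3*u**2)
d(A) = A*(-2 + 3*A**2) (d(A) = (-2 + 3*A**2)*A = A*(-2 + 3*A**2))
(d(r(-2, 5)) - 1907)*(3398 - 857) = (1*(-2 + 3*1**2) - 1907)*(3398 - 857) = (1*(-2 + 3*1) - 1907)*2541 = (1*(-2 + 3) - 1907)*2541 = (1*1 - 1907)*2541 = (1 - 1907)*2541 = -1906*2541 = -4843146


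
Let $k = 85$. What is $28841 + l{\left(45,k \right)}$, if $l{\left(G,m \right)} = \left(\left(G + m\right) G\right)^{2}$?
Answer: $34251341$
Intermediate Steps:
$l{\left(G,m \right)} = G^{2} \left(G + m\right)^{2}$ ($l{\left(G,m \right)} = \left(G \left(G + m\right)\right)^{2} = G^{2} \left(G + m\right)^{2}$)
$28841 + l{\left(45,k \right)} = 28841 + 45^{2} \left(45 + 85\right)^{2} = 28841 + 2025 \cdot 130^{2} = 28841 + 2025 \cdot 16900 = 28841 + 34222500 = 34251341$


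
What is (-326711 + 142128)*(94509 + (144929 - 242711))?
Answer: 604140159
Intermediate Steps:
(-326711 + 142128)*(94509 + (144929 - 242711)) = -184583*(94509 - 97782) = -184583*(-3273) = 604140159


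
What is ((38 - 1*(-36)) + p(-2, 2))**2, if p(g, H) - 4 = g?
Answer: 5776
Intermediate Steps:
p(g, H) = 4 + g
((38 - 1*(-36)) + p(-2, 2))**2 = ((38 - 1*(-36)) + (4 - 2))**2 = ((38 + 36) + 2)**2 = (74 + 2)**2 = 76**2 = 5776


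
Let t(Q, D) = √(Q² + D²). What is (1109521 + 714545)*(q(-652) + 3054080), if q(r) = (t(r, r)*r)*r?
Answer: 5570843489280 + 505572374867328*√2 ≈ 7.2056e+14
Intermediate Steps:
t(Q, D) = √(D² + Q²)
q(r) = √2*r²*√(r²) (q(r) = (√(r² + r²)*r)*r = (√(2*r²)*r)*r = ((√2*√(r²))*r)*r = (r*√2*√(r²))*r = √2*r²*√(r²))
(1109521 + 714545)*(q(-652) + 3054080) = (1109521 + 714545)*(√2*(-652)²*√((-652)²) + 3054080) = 1824066*(√2*425104*√425104 + 3054080) = 1824066*(√2*425104*652 + 3054080) = 1824066*(277167808*√2 + 3054080) = 1824066*(3054080 + 277167808*√2) = 5570843489280 + 505572374867328*√2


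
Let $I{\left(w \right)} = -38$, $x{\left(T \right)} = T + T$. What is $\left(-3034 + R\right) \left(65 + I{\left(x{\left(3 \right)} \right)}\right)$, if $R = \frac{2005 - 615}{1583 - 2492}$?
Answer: $- \frac{8277888}{101} \approx -81959.0$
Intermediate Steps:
$x{\left(T \right)} = 2 T$
$R = - \frac{1390}{909}$ ($R = \frac{1390}{-909} = 1390 \left(- \frac{1}{909}\right) = - \frac{1390}{909} \approx -1.5292$)
$\left(-3034 + R\right) \left(65 + I{\left(x{\left(3 \right)} \right)}\right) = \left(-3034 - \frac{1390}{909}\right) \left(65 - 38\right) = \left(- \frac{2759296}{909}\right) 27 = - \frac{8277888}{101}$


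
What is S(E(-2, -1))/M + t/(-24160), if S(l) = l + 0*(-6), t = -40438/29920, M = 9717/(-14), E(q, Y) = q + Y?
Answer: 5125559741/1170683430400 ≈ 0.0043783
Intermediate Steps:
E(q, Y) = Y + q
M = -9717/14 (M = 9717*(-1/14) = -9717/14 ≈ -694.07)
t = -20219/14960 (t = -40438*1/29920 = -20219/14960 ≈ -1.3515)
S(l) = l (S(l) = l + 0 = l)
S(E(-2, -1))/M + t/(-24160) = (-1 - 2)/(-9717/14) - 20219/14960/(-24160) = -3*(-14/9717) - 20219/14960*(-1/24160) = 14/3239 + 20219/361433600 = 5125559741/1170683430400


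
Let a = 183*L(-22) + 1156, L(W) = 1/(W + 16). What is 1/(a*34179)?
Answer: 2/76936929 ≈ 2.5995e-8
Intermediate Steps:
L(W) = 1/(16 + W)
a = 2251/2 (a = 183/(16 - 22) + 1156 = 183/(-6) + 1156 = 183*(-1/6) + 1156 = -61/2 + 1156 = 2251/2 ≈ 1125.5)
1/(a*34179) = 1/((2251/2)*34179) = (2/2251)*(1/34179) = 2/76936929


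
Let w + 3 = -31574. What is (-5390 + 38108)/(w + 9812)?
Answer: -10906/7255 ≈ -1.5032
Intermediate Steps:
w = -31577 (w = -3 - 31574 = -31577)
(-5390 + 38108)/(w + 9812) = (-5390 + 38108)/(-31577 + 9812) = 32718/(-21765) = 32718*(-1/21765) = -10906/7255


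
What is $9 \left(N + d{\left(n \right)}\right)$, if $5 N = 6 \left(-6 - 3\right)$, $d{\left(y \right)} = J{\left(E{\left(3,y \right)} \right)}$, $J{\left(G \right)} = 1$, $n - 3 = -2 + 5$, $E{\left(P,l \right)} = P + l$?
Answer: $- \frac{441}{5} \approx -88.2$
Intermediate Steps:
$n = 6$ ($n = 3 + \left(-2 + 5\right) = 3 + 3 = 6$)
$d{\left(y \right)} = 1$
$N = - \frac{54}{5}$ ($N = \frac{6 \left(-6 - 3\right)}{5} = \frac{6 \left(-9\right)}{5} = \frac{1}{5} \left(-54\right) = - \frac{54}{5} \approx -10.8$)
$9 \left(N + d{\left(n \right)}\right) = 9 \left(- \frac{54}{5} + 1\right) = 9 \left(- \frac{49}{5}\right) = - \frac{441}{5}$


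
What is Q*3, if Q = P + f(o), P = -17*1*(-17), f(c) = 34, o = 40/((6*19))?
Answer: 969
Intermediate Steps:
o = 20/57 (o = 40/114 = 40*(1/114) = 20/57 ≈ 0.35088)
P = 289 (P = -17*(-17) = 289)
Q = 323 (Q = 289 + 34 = 323)
Q*3 = 323*3 = 969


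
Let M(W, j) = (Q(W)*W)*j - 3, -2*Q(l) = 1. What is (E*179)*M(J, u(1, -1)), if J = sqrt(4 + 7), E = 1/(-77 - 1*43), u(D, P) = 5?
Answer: 179/40 + 179*sqrt(11)/48 ≈ 16.843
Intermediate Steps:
Q(l) = -1/2 (Q(l) = -1/2*1 = -1/2)
E = -1/120 (E = 1/(-77 - 43) = 1/(-120) = -1/120 ≈ -0.0083333)
J = sqrt(11) ≈ 3.3166
M(W, j) = -3 - W*j/2 (M(W, j) = (-W/2)*j - 3 = -W*j/2 - 3 = -3 - W*j/2)
(E*179)*M(J, u(1, -1)) = (-1/120*179)*(-3 - 1/2*sqrt(11)*5) = -179*(-3 - 5*sqrt(11)/2)/120 = 179/40 + 179*sqrt(11)/48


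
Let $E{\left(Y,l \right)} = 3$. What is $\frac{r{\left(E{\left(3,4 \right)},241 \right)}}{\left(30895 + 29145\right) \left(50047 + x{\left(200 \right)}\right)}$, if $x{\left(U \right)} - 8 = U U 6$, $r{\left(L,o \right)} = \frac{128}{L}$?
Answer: $\frac{16}{6530588325} \approx 2.45 \cdot 10^{-9}$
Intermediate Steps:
$x{\left(U \right)} = 8 + 6 U^{2}$ ($x{\left(U \right)} = 8 + U U 6 = 8 + U^{2} \cdot 6 = 8 + 6 U^{2}$)
$\frac{r{\left(E{\left(3,4 \right)},241 \right)}}{\left(30895 + 29145\right) \left(50047 + x{\left(200 \right)}\right)} = \frac{128 \cdot \frac{1}{3}}{\left(30895 + 29145\right) \left(50047 + \left(8 + 6 \cdot 200^{2}\right)\right)} = \frac{128 \cdot \frac{1}{3}}{60040 \left(50047 + \left(8 + 6 \cdot 40000\right)\right)} = \frac{128}{3 \cdot 60040 \left(50047 + \left(8 + 240000\right)\right)} = \frac{128}{3 \cdot 60040 \left(50047 + 240008\right)} = \frac{128}{3 \cdot 60040 \cdot 290055} = \frac{128}{3 \cdot 17414902200} = \frac{128}{3} \cdot \frac{1}{17414902200} = \frac{16}{6530588325}$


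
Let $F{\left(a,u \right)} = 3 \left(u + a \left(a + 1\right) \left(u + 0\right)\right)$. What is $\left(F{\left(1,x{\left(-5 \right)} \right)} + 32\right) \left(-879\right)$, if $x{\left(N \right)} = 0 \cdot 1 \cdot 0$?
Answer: $-28128$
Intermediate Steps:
$x{\left(N \right)} = 0$ ($x{\left(N \right)} = 0 \cdot 0 = 0$)
$F{\left(a,u \right)} = 3 u + 3 a u \left(1 + a\right)$ ($F{\left(a,u \right)} = 3 \left(u + a \left(1 + a\right) u\right) = 3 \left(u + a u \left(1 + a\right)\right) = 3 u + 3 a u \left(1 + a\right)$)
$\left(F{\left(1,x{\left(-5 \right)} \right)} + 32\right) \left(-879\right) = \left(3 \cdot 0 \left(1 + 1 + 1^{2}\right) + 32\right) \left(-879\right) = \left(3 \cdot 0 \left(1 + 1 + 1\right) + 32\right) \left(-879\right) = \left(3 \cdot 0 \cdot 3 + 32\right) \left(-879\right) = \left(0 + 32\right) \left(-879\right) = 32 \left(-879\right) = -28128$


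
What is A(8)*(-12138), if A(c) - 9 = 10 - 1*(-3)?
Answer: -267036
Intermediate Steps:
A(c) = 22 (A(c) = 9 + (10 - 1*(-3)) = 9 + (10 + 3) = 9 + 13 = 22)
A(8)*(-12138) = 22*(-12138) = -267036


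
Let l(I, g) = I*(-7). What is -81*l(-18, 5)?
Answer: -10206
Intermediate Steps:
l(I, g) = -7*I
-81*l(-18, 5) = -(-567)*(-18) = -81*126 = -10206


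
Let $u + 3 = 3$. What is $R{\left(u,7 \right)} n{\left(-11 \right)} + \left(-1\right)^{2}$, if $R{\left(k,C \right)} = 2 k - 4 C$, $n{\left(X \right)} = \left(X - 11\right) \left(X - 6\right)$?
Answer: $-10471$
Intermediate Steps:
$n{\left(X \right)} = \left(-11 + X\right) \left(-6 + X\right)$
$u = 0$ ($u = -3 + 3 = 0$)
$R{\left(k,C \right)} = - 4 C + 2 k$
$R{\left(u,7 \right)} n{\left(-11 \right)} + \left(-1\right)^{2} = \left(\left(-4\right) 7 + 2 \cdot 0\right) \left(66 + \left(-11\right)^{2} - -187\right) + \left(-1\right)^{2} = \left(-28 + 0\right) \left(66 + 121 + 187\right) + 1 = \left(-28\right) 374 + 1 = -10472 + 1 = -10471$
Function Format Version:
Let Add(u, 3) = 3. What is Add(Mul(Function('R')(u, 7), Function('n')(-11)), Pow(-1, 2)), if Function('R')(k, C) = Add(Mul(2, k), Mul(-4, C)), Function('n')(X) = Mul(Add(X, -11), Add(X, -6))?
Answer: -10471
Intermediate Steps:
Function('n')(X) = Mul(Add(-11, X), Add(-6, X))
u = 0 (u = Add(-3, 3) = 0)
Function('R')(k, C) = Add(Mul(-4, C), Mul(2, k))
Add(Mul(Function('R')(u, 7), Function('n')(-11)), Pow(-1, 2)) = Add(Mul(Add(Mul(-4, 7), Mul(2, 0)), Add(66, Pow(-11, 2), Mul(-17, -11))), Pow(-1, 2)) = Add(Mul(Add(-28, 0), Add(66, 121, 187)), 1) = Add(Mul(-28, 374), 1) = Add(-10472, 1) = -10471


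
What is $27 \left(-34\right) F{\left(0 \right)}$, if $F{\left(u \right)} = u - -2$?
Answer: $-1836$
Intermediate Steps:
$F{\left(u \right)} = 2 + u$ ($F{\left(u \right)} = u + 2 = 2 + u$)
$27 \left(-34\right) F{\left(0 \right)} = 27 \left(-34\right) \left(2 + 0\right) = \left(-918\right) 2 = -1836$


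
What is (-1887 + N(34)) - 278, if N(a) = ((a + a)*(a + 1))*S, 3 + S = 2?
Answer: -4545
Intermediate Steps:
S = -1 (S = -3 + 2 = -1)
N(a) = -2*a*(1 + a) (N(a) = ((a + a)*(a + 1))*(-1) = ((2*a)*(1 + a))*(-1) = (2*a*(1 + a))*(-1) = -2*a*(1 + a))
(-1887 + N(34)) - 278 = (-1887 - 2*34*(1 + 34)) - 278 = (-1887 - 2*34*35) - 278 = (-1887 - 2380) - 278 = -4267 - 278 = -4545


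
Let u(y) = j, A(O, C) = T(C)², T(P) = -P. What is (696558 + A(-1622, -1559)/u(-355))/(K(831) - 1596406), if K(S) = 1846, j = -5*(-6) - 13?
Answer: -14271967/27107520 ≈ -0.52649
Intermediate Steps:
A(O, C) = C² (A(O, C) = (-C)² = C²)
j = 17 (j = 30 - 13 = 17)
u(y) = 17
(696558 + A(-1622, -1559)/u(-355))/(K(831) - 1596406) = (696558 + (-1559)²/17)/(1846 - 1596406) = (696558 + 2430481*(1/17))/(-1594560) = (696558 + 2430481/17)*(-1/1594560) = (14271967/17)*(-1/1594560) = -14271967/27107520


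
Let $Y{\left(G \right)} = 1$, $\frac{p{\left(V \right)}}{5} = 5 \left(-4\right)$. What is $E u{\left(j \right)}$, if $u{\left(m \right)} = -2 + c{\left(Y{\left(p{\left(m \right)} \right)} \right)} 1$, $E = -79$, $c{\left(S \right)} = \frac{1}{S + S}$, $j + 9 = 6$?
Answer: $\frac{237}{2} \approx 118.5$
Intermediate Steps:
$p{\left(V \right)} = -100$ ($p{\left(V \right)} = 5 \cdot 5 \left(-4\right) = 5 \left(-20\right) = -100$)
$j = -3$ ($j = -9 + 6 = -3$)
$c{\left(S \right)} = \frac{1}{2 S}$
$u{\left(m \right)} = - \frac{3}{2}$ ($u{\left(m \right)} = -2 + \frac{1}{2 \cdot 1} \cdot 1 = -2 + \frac{1}{2} \cdot 1 \cdot 1 = -2 + \frac{1}{2} \cdot 1 = -2 + \frac{1}{2} = - \frac{3}{2}$)
$E u{\left(j \right)} = \left(-79\right) \left(- \frac{3}{2}\right) = \frac{237}{2}$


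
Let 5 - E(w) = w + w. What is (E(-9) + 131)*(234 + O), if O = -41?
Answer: 29722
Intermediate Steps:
E(w) = 5 - 2*w (E(w) = 5 - (w + w) = 5 - 2*w)
(E(-9) + 131)*(234 + O) = ((5 - 2*(-9)) + 131)*(234 - 41) = ((5 + 18) + 131)*193 = (23 + 131)*193 = 154*193 = 29722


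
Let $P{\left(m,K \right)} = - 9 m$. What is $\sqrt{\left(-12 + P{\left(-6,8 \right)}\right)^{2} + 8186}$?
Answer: $5 \sqrt{398} \approx 99.75$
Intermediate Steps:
$\sqrt{\left(-12 + P{\left(-6,8 \right)}\right)^{2} + 8186} = \sqrt{\left(-12 - -54\right)^{2} + 8186} = \sqrt{\left(-12 + 54\right)^{2} + 8186} = \sqrt{42^{2} + 8186} = \sqrt{1764 + 8186} = \sqrt{9950} = 5 \sqrt{398}$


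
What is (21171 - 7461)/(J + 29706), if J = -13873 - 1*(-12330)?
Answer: 13710/28163 ≈ 0.48681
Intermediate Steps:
J = -1543 (J = -13873 + 12330 = -1543)
(21171 - 7461)/(J + 29706) = (21171 - 7461)/(-1543 + 29706) = 13710/28163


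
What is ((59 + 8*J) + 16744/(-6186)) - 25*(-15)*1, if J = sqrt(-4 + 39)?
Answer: 1333990/3093 + 8*sqrt(35) ≈ 478.62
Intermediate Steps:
J = sqrt(35) ≈ 5.9161
((59 + 8*J) + 16744/(-6186)) - 25*(-15)*1 = ((59 + 8*sqrt(35)) + 16744/(-6186)) - 25*(-15)*1 = ((59 + 8*sqrt(35)) + 16744*(-1/6186)) + 375*1 = ((59 + 8*sqrt(35)) - 8372/3093) + 375 = (174115/3093 + 8*sqrt(35)) + 375 = 1333990/3093 + 8*sqrt(35)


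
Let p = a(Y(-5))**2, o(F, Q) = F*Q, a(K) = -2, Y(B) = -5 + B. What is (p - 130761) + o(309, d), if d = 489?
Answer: 20344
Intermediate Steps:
p = 4 (p = (-2)**2 = 4)
(p - 130761) + o(309, d) = (4 - 130761) + 309*489 = -130757 + 151101 = 20344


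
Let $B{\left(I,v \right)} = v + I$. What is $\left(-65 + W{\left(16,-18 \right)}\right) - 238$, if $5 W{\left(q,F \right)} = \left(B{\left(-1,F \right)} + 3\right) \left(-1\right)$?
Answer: $- \frac{1499}{5} \approx -299.8$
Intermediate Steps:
$B{\left(I,v \right)} = I + v$
$W{\left(q,F \right)} = - \frac{2}{5} - \frac{F}{5}$ ($W{\left(q,F \right)} = \frac{\left(\left(-1 + F\right) + 3\right) \left(-1\right)}{5} = \frac{\left(2 + F\right) \left(-1\right)}{5} = \frac{-2 - F}{5} = - \frac{2}{5} - \frac{F}{5}$)
$\left(-65 + W{\left(16,-18 \right)}\right) - 238 = \left(-65 - - \frac{16}{5}\right) - 238 = \left(-65 + \left(- \frac{2}{5} + \frac{18}{5}\right)\right) - 238 = \left(-65 + \frac{16}{5}\right) - 238 = - \frac{309}{5} - 238 = - \frac{1499}{5}$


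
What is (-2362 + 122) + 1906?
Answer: -334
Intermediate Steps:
(-2362 + 122) + 1906 = -2240 + 1906 = -334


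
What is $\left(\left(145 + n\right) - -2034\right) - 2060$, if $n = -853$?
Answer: $-734$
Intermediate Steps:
$\left(\left(145 + n\right) - -2034\right) - 2060 = \left(\left(145 - 853\right) - -2034\right) - 2060 = \left(-708 + 2034\right) - 2060 = 1326 - 2060 = -734$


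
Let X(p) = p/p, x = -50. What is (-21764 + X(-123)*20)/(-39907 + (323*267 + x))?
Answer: -1812/3857 ≈ -0.46980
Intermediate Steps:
X(p) = 1
(-21764 + X(-123)*20)/(-39907 + (323*267 + x)) = (-21764 + 1*20)/(-39907 + (323*267 - 50)) = (-21764 + 20)/(-39907 + (86241 - 50)) = -21744/(-39907 + 86191) = -21744/46284 = -21744*1/46284 = -1812/3857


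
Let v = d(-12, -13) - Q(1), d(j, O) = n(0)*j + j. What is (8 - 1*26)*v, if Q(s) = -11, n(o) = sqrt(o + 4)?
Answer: 450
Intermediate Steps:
n(o) = sqrt(4 + o)
d(j, O) = 3*j (d(j, O) = sqrt(4 + 0)*j + j = sqrt(4)*j + j = 2*j + j = 3*j)
v = -25 (v = 3*(-12) - 1*(-11) = -36 + 11 = -25)
(8 - 1*26)*v = (8 - 1*26)*(-25) = (8 - 26)*(-25) = -18*(-25) = 450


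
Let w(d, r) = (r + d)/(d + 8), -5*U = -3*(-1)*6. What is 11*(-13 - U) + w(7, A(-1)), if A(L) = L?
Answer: -103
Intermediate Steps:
U = -18/5 (U = -(-3*(-1))*6/5 = -3*6/5 = -1/5*18 = -18/5 ≈ -3.6000)
w(d, r) = (d + r)/(8 + d)
11*(-13 - U) + w(7, A(-1)) = 11*(-13 - 1*(-18/5)) + (7 - 1)/(8 + 7) = 11*(-13 + 18/5) + 6/15 = 11*(-47/5) + (1/15)*6 = -517/5 + 2/5 = -103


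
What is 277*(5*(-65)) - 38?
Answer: -90063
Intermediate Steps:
277*(5*(-65)) - 38 = 277*(-325) - 38 = -90025 - 38 = -90063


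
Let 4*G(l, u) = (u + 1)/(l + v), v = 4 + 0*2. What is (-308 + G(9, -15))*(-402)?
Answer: 1611015/13 ≈ 1.2392e+5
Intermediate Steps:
v = 4 (v = 4 + 0 = 4)
G(l, u) = (1 + u)/(4*(4 + l)) (G(l, u) = ((u + 1)/(l + 4))/4 = ((1 + u)/(4 + l))/4 = (1 + u)/(4*(4 + l)))
(-308 + G(9, -15))*(-402) = (-308 + (1 - 15)/(4*(4 + 9)))*(-402) = (-308 + (¼)*(-14)/13)*(-402) = (-308 + (¼)*(1/13)*(-14))*(-402) = (-308 - 7/26)*(-402) = -8015/26*(-402) = 1611015/13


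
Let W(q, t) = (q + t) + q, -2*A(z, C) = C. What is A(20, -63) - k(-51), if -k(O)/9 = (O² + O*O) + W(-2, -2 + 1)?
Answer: 93609/2 ≈ 46805.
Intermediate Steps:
A(z, C) = -C/2
W(q, t) = t + 2*q
k(O) = 45 - 18*O² (k(O) = -9*((O² + O*O) + ((-2 + 1) + 2*(-2))) = -9*((O² + O²) + (-1 - 4)) = -9*(2*O² - 5) = -9*(-5 + 2*O²) = 45 - 18*O²)
A(20, -63) - k(-51) = -½*(-63) - (45 - 18*(-51)²) = 63/2 - (45 - 18*2601) = 63/2 - (45 - 46818) = 63/2 - 1*(-46773) = 63/2 + 46773 = 93609/2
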